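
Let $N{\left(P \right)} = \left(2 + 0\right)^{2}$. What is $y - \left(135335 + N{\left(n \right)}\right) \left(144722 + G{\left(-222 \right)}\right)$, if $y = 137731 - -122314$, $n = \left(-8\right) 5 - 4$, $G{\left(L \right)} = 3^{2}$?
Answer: $-19587488764$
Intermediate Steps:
$G{\left(L \right)} = 9$
$n = -44$ ($n = -40 - 4 = -44$)
$N{\left(P \right)} = 4$ ($N{\left(P \right)} = 2^{2} = 4$)
$y = 260045$ ($y = 137731 + 122314 = 260045$)
$y - \left(135335 + N{\left(n \right)}\right) \left(144722 + G{\left(-222 \right)}\right) = 260045 - \left(135335 + 4\right) \left(144722 + 9\right) = 260045 - 135339 \cdot 144731 = 260045 - 19587748809 = -19587488764$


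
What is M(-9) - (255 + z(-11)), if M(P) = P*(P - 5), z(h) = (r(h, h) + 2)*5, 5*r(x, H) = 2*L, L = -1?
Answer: -137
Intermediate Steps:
r(x, H) = -2/5 (r(x, H) = (2*(-1))/5 = (1/5)*(-2) = -2/5)
z(h) = 8 (z(h) = (-2/5 + 2)*5 = (8/5)*5 = 8)
M(P) = P*(-5 + P)
M(-9) - (255 + z(-11)) = -9*(-5 - 9) - (255 + 8) = -9*(-14) - 1*263 = 126 - 263 = -137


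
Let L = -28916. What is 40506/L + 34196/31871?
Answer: -151077595/460790918 ≈ -0.32787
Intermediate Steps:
40506/L + 34196/31871 = 40506/(-28916) + 34196/31871 = 40506*(-1/28916) + 34196*(1/31871) = -20253/14458 + 34196/31871 = -151077595/460790918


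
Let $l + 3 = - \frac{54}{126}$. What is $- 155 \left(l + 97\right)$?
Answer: $- \frac{101525}{7} \approx -14504.0$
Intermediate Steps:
$l = - \frac{24}{7}$ ($l = -3 - \frac{54}{126} = -3 - \frac{3}{7} = - \frac{24}{7} \approx -3.4286$)
$- 155 \left(l + 97\right) = - 155 \left(- \frac{24}{7} + 97\right) = \left(-155\right) \frac{655}{7} = - \frac{101525}{7}$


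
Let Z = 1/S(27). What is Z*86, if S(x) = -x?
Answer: -86/27 ≈ -3.1852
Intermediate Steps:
Z = -1/27 (Z = 1/(-1*27) = 1/(-27) = -1/27 ≈ -0.037037)
Z*86 = -1/27*86 = -86/27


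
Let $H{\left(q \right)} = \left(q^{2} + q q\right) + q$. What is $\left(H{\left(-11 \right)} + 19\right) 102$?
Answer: $25500$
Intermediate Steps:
$H{\left(q \right)} = q + 2 q^{2}$ ($H{\left(q \right)} = \left(q^{2} + q^{2}\right) + q = 2 q^{2} + q = q + 2 q^{2}$)
$\left(H{\left(-11 \right)} + 19\right) 102 = \left(- 11 \left(1 + 2 \left(-11\right)\right) + 19\right) 102 = \left(- 11 \left(1 - 22\right) + 19\right) 102 = \left(\left(-11\right) \left(-21\right) + 19\right) 102 = \left(231 + 19\right) 102 = 250 \cdot 102 = 25500$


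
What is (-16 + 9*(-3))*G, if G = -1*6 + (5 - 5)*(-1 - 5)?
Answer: 258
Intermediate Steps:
G = -6 (G = -6 + 0*(-6) = -6 + 0 = -6)
(-16 + 9*(-3))*G = (-16 + 9*(-3))*(-6) = (-16 - 27)*(-6) = -43*(-6) = 258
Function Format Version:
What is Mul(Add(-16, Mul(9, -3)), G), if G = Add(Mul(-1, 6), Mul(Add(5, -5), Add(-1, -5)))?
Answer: 258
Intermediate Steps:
G = -6 (G = Add(-6, Mul(0, -6)) = Add(-6, 0) = -6)
Mul(Add(-16, Mul(9, -3)), G) = Mul(Add(-16, Mul(9, -3)), -6) = Mul(Add(-16, -27), -6) = Mul(-43, -6) = 258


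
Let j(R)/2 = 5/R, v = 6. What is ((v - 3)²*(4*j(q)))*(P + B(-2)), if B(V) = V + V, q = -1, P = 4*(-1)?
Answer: 2880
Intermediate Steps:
P = -4
j(R) = 10/R (j(R) = 2*(5/R) = 10/R)
B(V) = 2*V
((v - 3)²*(4*j(q)))*(P + B(-2)) = ((6 - 3)²*(4*(10/(-1))))*(-4 + 2*(-2)) = (3²*(4*(10*(-1))))*(-4 - 4) = (9*(4*(-10)))*(-8) = (9*(-40))*(-8) = -360*(-8) = 2880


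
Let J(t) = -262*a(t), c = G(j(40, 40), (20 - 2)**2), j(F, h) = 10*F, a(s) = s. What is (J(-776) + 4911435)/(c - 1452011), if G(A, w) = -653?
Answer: -5114747/1452664 ≈ -3.5209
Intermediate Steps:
c = -653
J(t) = -262*t
(J(-776) + 4911435)/(c - 1452011) = (-262*(-776) + 4911435)/(-653 - 1452011) = (203312 + 4911435)/(-1452664) = 5114747*(-1/1452664) = -5114747/1452664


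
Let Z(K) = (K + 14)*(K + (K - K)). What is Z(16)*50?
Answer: 24000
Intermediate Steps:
Z(K) = K*(14 + K) (Z(K) = (14 + K)*(K + 0) = (14 + K)*K = K*(14 + K))
Z(16)*50 = (16*(14 + 16))*50 = (16*30)*50 = 480*50 = 24000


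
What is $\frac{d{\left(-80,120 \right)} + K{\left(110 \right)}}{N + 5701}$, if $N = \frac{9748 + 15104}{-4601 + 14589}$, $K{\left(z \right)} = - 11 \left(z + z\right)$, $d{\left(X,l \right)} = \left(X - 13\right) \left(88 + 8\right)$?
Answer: $- \frac{14167978}{7120805} \approx -1.9897$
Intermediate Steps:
$d{\left(X,l \right)} = -1248 + 96 X$ ($d{\left(X,l \right)} = \left(-13 + X\right) 96 = -1248 + 96 X$)
$K{\left(z \right)} = - 22 z$ ($K{\left(z \right)} = - 11 \cdot 2 z = - 22 z$)
$N = \frac{6213}{2497}$ ($N = \frac{24852}{9988} = 24852 \cdot \frac{1}{9988} = \frac{6213}{2497} \approx 2.4882$)
$\frac{d{\left(-80,120 \right)} + K{\left(110 \right)}}{N + 5701} = \frac{\left(-1248 + 96 \left(-80\right)\right) - 2420}{\frac{6213}{2497} + 5701} = \frac{\left(-1248 - 7680\right) - 2420}{\frac{14241610}{2497}} = \left(-8928 - 2420\right) \frac{2497}{14241610} = \left(-11348\right) \frac{2497}{14241610} = - \frac{14167978}{7120805}$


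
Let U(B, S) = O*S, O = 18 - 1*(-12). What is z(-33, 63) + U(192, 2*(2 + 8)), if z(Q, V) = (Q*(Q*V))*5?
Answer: 343635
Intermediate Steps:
O = 30 (O = 18 + 12 = 30)
z(Q, V) = 5*V*Q**2 (z(Q, V) = (V*Q**2)*5 = 5*V*Q**2)
U(B, S) = 30*S
z(-33, 63) + U(192, 2*(2 + 8)) = 5*63*(-33)**2 + 30*(2*(2 + 8)) = 5*63*1089 + 30*(2*10) = 343035 + 30*20 = 343035 + 600 = 343635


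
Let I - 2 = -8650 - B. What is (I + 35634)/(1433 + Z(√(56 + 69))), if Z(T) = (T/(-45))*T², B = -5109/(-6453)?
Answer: 748608725151/39734821676 + 7255647875*√5/39734821676 ≈ 19.248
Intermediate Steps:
B = 1703/2151 (B = -5109*(-1/6453) = 1703/2151 ≈ 0.79173)
Z(T) = -T³/45 (Z(T) = (T*(-1/45))*T² = (-T/45)*T² = -T³/45)
I = -18603551/2151 (I = 2 + (-8650 - 1*1703/2151) = 2 + (-8650 - 1703/2151) = 2 - 18607853/2151 = -18603551/2151 ≈ -8648.8)
(I + 35634)/(1433 + Z(√(56 + 69))) = (-18603551/2151 + 35634)/(1433 - (56 + 69)^(3/2)/45) = 58045183/(2151*(1433 - 625*√5/45)) = 58045183/(2151*(1433 - 125*√5/9))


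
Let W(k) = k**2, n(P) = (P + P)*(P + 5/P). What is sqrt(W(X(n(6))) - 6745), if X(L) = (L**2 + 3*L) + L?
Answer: sqrt(49723959) ≈ 7051.5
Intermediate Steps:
n(P) = 2*P*(P + 5/P) (n(P) = (2*P)*(P + 5/P) = 2*P*(P + 5/P))
X(L) = L**2 + 4*L
sqrt(W(X(n(6))) - 6745) = sqrt(((10 + 2*6**2)*(4 + (10 + 2*6**2)))**2 - 6745) = sqrt(((10 + 2*36)*(4 + (10 + 2*36)))**2 - 6745) = sqrt(((10 + 72)*(4 + (10 + 72)))**2 - 6745) = sqrt((82*(4 + 82))**2 - 6745) = sqrt((82*86)**2 - 6745) = sqrt(7052**2 - 6745) = sqrt(49730704 - 6745) = sqrt(49723959)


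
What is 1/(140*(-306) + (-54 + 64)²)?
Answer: -1/42740 ≈ -2.3397e-5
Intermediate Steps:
1/(140*(-306) + (-54 + 64)²) = 1/(-42840 + 10²) = 1/(-42840 + 100) = 1/(-42740) = -1/42740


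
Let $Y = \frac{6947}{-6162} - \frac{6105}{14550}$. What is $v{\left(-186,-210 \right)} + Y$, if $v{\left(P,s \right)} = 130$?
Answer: $\frac{191945419}{1494285} \approx 128.45$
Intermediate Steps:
$Y = - \frac{2311631}{1494285}$ ($Y = 6947 \left(- \frac{1}{6162}\right) - \frac{407}{970} = - \frac{6947}{6162} - \frac{407}{970} = - \frac{2311631}{1494285} \approx -1.547$)
$v{\left(-186,-210 \right)} + Y = 130 - \frac{2311631}{1494285} = \frac{191945419}{1494285}$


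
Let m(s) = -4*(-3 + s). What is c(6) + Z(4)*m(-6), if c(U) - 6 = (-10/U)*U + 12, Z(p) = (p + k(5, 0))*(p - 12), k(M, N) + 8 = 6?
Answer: -568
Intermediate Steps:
k(M, N) = -2 (k(M, N) = -8 + 6 = -2)
Z(p) = (-12 + p)*(-2 + p) (Z(p) = (p - 2)*(p - 12) = (-2 + p)*(-12 + p) = (-12 + p)*(-2 + p))
m(s) = 12 - 4*s
c(U) = 8 (c(U) = 6 + ((-10/U)*U + 12) = 6 + (-10 + 12) = 6 + 2 = 8)
c(6) + Z(4)*m(-6) = 8 + (24 + 4² - 14*4)*(12 - 4*(-6)) = 8 + (24 + 16 - 56)*(12 + 24) = 8 - 16*36 = 8 - 576 = -568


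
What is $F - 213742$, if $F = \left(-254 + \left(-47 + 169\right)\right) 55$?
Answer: $-221002$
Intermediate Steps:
$F = -7260$ ($F = \left(-254 + 122\right) 55 = \left(-132\right) 55 = -7260$)
$F - 213742 = -7260 - 213742 = -221002$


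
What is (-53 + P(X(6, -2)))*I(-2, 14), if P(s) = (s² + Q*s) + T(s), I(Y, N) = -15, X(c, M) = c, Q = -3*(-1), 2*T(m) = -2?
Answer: 0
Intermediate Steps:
T(m) = -1 (T(m) = (½)*(-2) = -1)
Q = 3
P(s) = -1 + s² + 3*s (P(s) = (s² + 3*s) - 1 = -1 + s² + 3*s)
(-53 + P(X(6, -2)))*I(-2, 14) = (-53 + (-1 + 6² + 3*6))*(-15) = (-53 + (-1 + 36 + 18))*(-15) = (-53 + 53)*(-15) = 0*(-15) = 0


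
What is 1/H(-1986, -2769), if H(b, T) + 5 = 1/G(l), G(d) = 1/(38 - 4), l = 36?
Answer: 1/29 ≈ 0.034483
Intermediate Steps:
G(d) = 1/34
H(b, T) = 29 (H(b, T) = -5 + 1/(1/34) = -5 + 34 = 29)
1/H(-1986, -2769) = 1/29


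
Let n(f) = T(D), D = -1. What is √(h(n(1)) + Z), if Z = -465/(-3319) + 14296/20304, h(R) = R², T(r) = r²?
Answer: √14539962456510/2807874 ≈ 1.3580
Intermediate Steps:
n(f) = 1 (n(f) = (-1)² = 1)
Z = 7111223/8423622 (Z = -465*(-1/3319) + 14296*(1/20304) = 465/3319 + 1787/2538 = 7111223/8423622 ≈ 0.84420)
√(h(n(1)) + Z) = √(1² + 7111223/8423622) = √(1 + 7111223/8423622) = √(15534845/8423622) = √14539962456510/2807874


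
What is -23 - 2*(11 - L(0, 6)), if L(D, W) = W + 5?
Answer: -23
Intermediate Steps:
L(D, W) = 5 + W
-23 - 2*(11 - L(0, 6)) = -23 - 2*(11 - (5 + 6)) = -23 - 2*(11 - 1*11) = -23 - 2*(11 - 11) = -23 - 2*0 = -23 + 0 = -23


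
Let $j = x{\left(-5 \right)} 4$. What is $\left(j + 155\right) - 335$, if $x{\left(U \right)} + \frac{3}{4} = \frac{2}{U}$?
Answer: $- \frac{923}{5} \approx -184.6$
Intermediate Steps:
$x{\left(U \right)} = - \frac{3}{4} + \frac{2}{U}$
$j = - \frac{23}{5}$ ($j = \left(- \frac{3}{4} + \frac{2}{-5}\right) 4 = \left(- \frac{3}{4} + 2 \left(- \frac{1}{5}\right)\right) 4 = \left(- \frac{3}{4} - \frac{2}{5}\right) 4 = \left(- \frac{23}{20}\right) 4 = - \frac{23}{5} \approx -4.6$)
$\left(j + 155\right) - 335 = \left(- \frac{23}{5} + 155\right) - 335 = \frac{752}{5} - 335 = - \frac{923}{5}$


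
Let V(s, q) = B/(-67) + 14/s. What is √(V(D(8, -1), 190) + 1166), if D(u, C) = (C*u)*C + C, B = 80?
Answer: 4*√327362/67 ≈ 34.159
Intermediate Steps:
D(u, C) = C + u*C² (D(u, C) = u*C² + C = C + u*C²)
V(s, q) = -80/67 + 14/s (V(s, q) = 80/(-67) + 14/s = 80*(-1/67) + 14/s = -80/67 + 14/s)
√(V(D(8, -1), 190) + 1166) = √((-80/67 + 14/((-(1 - 1*8)))) + 1166) = √((-80/67 + 14/((-(1 - 8)))) + 1166) = √((-80/67 + 14/((-1*(-7)))) + 1166) = √((-80/67 + 14/7) + 1166) = √((-80/67 + 14*(⅐)) + 1166) = √((-80/67 + 2) + 1166) = √(54/67 + 1166) = √(78176/67) = 4*√327362/67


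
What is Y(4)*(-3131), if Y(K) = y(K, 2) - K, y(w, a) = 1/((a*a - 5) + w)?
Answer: 34441/3 ≈ 11480.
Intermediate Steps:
y(w, a) = 1/(-5 + w + a²) (y(w, a) = 1/((a² - 5) + w) = 1/((-5 + a²) + w) = 1/(-5 + w + a²))
Y(K) = 1/(-1 + K) - K (Y(K) = 1/(-5 + K + 2²) - K = 1/(-5 + K + 4) - K = 1/(-1 + K) - K)
Y(4)*(-3131) = ((1 - 1*4*(-1 + 4))/(-1 + 4))*(-3131) = ((1 - 1*4*3)/3)*(-3131) = ((1 - 12)/3)*(-3131) = ((⅓)*(-11))*(-3131) = -11/3*(-3131) = 34441/3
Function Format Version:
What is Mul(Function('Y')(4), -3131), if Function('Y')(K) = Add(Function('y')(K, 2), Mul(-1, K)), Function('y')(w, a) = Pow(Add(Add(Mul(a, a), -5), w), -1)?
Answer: Rational(34441, 3) ≈ 11480.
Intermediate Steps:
Function('y')(w, a) = Pow(Add(-5, w, Pow(a, 2)), -1) (Function('y')(w, a) = Pow(Add(Add(Pow(a, 2), -5), w), -1) = Pow(Add(Add(-5, Pow(a, 2)), w), -1) = Pow(Add(-5, w, Pow(a, 2)), -1))
Function('Y')(K) = Add(Pow(Add(-1, K), -1), Mul(-1, K)) (Function('Y')(K) = Add(Pow(Add(-5, K, Pow(2, 2)), -1), Mul(-1, K)) = Add(Pow(Add(-5, K, 4), -1), Mul(-1, K)) = Add(Pow(Add(-1, K), -1), Mul(-1, K)))
Mul(Function('Y')(4), -3131) = Mul(Mul(Pow(Add(-1, 4), -1), Add(1, Mul(-1, 4, Add(-1, 4)))), -3131) = Mul(Mul(Pow(3, -1), Add(1, Mul(-1, 4, 3))), -3131) = Mul(Mul(Rational(1, 3), Add(1, -12)), -3131) = Mul(Mul(Rational(1, 3), -11), -3131) = Mul(Rational(-11, 3), -3131) = Rational(34441, 3)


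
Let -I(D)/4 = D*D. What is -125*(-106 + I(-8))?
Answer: 45250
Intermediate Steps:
I(D) = -4*D² (I(D) = -4*D*D = -4*D²)
-125*(-106 + I(-8)) = -125*(-106 - 4*(-8)²) = -125*(-106 - 4*64) = -125*(-106 - 256) = -125*(-362) = 45250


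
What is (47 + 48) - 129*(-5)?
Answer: 740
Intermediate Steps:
(47 + 48) - 129*(-5) = 95 + 645 = 740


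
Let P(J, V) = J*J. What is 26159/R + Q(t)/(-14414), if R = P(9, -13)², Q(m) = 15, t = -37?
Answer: 376957411/94570254 ≈ 3.9860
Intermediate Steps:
P(J, V) = J²
R = 6561 (R = (9²)² = 81² = 6561)
26159/R + Q(t)/(-14414) = 26159/6561 + 15/(-14414) = 26159*(1/6561) + 15*(-1/14414) = 26159/6561 - 15/14414 = 376957411/94570254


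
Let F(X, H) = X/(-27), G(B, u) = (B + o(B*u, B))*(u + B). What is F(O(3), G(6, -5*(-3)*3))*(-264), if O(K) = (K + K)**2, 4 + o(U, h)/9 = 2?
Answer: 352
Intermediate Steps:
o(U, h) = -18 (o(U, h) = -36 + 9*2 = -36 + 18 = -18)
O(K) = 4*K**2 (O(K) = (2*K)**2 = 4*K**2)
G(B, u) = (-18 + B)*(B + u) (G(B, u) = (B - 18)*(u + B) = (-18 + B)*(B + u))
F(X, H) = -X/27 (F(X, H) = X*(-1/27) = -X/27)
F(O(3), G(6, -5*(-3)*3))*(-264) = -4*3**2/27*(-264) = -4*9/27*(-264) = -1/27*36*(-264) = -4/3*(-264) = 352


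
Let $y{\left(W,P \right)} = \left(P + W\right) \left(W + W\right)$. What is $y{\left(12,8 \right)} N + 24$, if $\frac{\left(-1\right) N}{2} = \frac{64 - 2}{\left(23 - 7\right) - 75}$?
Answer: $\frac{60936}{59} \approx 1032.8$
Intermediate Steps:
$y{\left(W,P \right)} = 2 W \left(P + W\right)$ ($y{\left(W,P \right)} = \left(P + W\right) 2 W = 2 W \left(P + W\right)$)
$N = \frac{124}{59}$ ($N = - 2 \frac{64 - 2}{\left(23 - 7\right) - 75} = - 2 \frac{62}{16 - 75} = - 2 \frac{62}{-59} = - 2 \cdot 62 \left(- \frac{1}{59}\right) = \left(-2\right) \left(- \frac{62}{59}\right) = \frac{124}{59} \approx 2.1017$)
$y{\left(12,8 \right)} N + 24 = 2 \cdot 12 \left(8 + 12\right) \frac{124}{59} + 24 = 2 \cdot 12 \cdot 20 \cdot \frac{124}{59} + 24 = 480 \cdot \frac{124}{59} + 24 = \frac{59520}{59} + 24 = \frac{60936}{59}$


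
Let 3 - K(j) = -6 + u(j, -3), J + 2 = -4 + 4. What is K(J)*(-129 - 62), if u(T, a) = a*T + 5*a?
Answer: -3438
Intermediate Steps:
J = -2 (J = -2 + (-4 + 4) = -2 + 0 = -2)
u(T, a) = 5*a + T*a (u(T, a) = T*a + 5*a = 5*a + T*a)
K(j) = 24 + 3*j (K(j) = 3 - (-6 - 3*(5 + j)) = 3 - (-6 + (-15 - 3*j)) = 3 - (-21 - 3*j) = 3 + (21 + 3*j) = 24 + 3*j)
K(J)*(-129 - 62) = (24 + 3*(-2))*(-129 - 62) = (24 - 6)*(-191) = 18*(-191) = -3438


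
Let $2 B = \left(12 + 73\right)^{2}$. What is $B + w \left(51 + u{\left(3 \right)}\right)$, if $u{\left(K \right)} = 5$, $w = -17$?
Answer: $\frac{5321}{2} \approx 2660.5$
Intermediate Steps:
$B = \frac{7225}{2}$ ($B = \frac{\left(12 + 73\right)^{2}}{2} = \frac{85^{2}}{2} = \frac{1}{2} \cdot 7225 = \frac{7225}{2} \approx 3612.5$)
$B + w \left(51 + u{\left(3 \right)}\right) = \frac{7225}{2} - 17 \left(51 + 5\right) = \frac{7225}{2} - 952 = \frac{5321}{2}$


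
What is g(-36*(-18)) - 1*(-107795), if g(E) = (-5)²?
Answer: 107820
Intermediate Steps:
g(E) = 25
g(-36*(-18)) - 1*(-107795) = 25 - 1*(-107795) = 25 + 107795 = 107820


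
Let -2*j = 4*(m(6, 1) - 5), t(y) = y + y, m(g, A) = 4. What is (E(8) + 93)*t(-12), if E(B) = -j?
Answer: -2184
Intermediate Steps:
t(y) = 2*y
j = 2 (j = -2*(4 - 5) = -2*(-1) = -½*(-4) = 2)
E(B) = -2 (E(B) = -1*2 = -2)
(E(8) + 93)*t(-12) = (-2 + 93)*(2*(-12)) = 91*(-24) = -2184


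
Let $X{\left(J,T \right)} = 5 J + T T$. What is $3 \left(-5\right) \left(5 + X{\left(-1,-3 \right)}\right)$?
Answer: $-135$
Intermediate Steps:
$X{\left(J,T \right)} = T^{2} + 5 J$ ($X{\left(J,T \right)} = 5 J + T^{2} = T^{2} + 5 J$)
$3 \left(-5\right) \left(5 + X{\left(-1,-3 \right)}\right) = 3 \left(-5\right) \left(5 + \left(\left(-3\right)^{2} + 5 \left(-1\right)\right)\right) = - 15 \left(5 + \left(9 - 5\right)\right) = - 15 \left(5 + 4\right) = \left(-15\right) 9 = -135$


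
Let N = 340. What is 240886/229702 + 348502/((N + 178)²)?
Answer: 5167396481/2201234266 ≈ 2.3475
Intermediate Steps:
240886/229702 + 348502/((N + 178)²) = 240886/229702 + 348502/((340 + 178)²) = 240886*(1/229702) + 348502/(518²) = 120443/114851 + 348502/268324 = 120443/114851 + 348502*(1/268324) = 120443/114851 + 24893/19166 = 5167396481/2201234266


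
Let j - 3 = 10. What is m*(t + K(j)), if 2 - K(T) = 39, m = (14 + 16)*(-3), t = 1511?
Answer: -132660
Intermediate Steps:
j = 13 (j = 3 + 10 = 13)
m = -90 (m = 30*(-3) = -90)
K(T) = -37 (K(T) = 2 - 1*39 = 2 - 39 = -37)
m*(t + K(j)) = -90*(1511 - 37) = -90*1474 = -132660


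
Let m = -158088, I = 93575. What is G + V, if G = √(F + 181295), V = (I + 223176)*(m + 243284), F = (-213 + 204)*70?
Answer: 26985918196 + √180665 ≈ 2.6986e+10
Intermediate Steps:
F = -630 (F = -9*70 = -630)
V = 26985918196 (V = (93575 + 223176)*(-158088 + 243284) = 316751*85196 = 26985918196)
G = √180665 (G = √(-630 + 181295) = √180665 ≈ 425.05)
G + V = √180665 + 26985918196 = 26985918196 + √180665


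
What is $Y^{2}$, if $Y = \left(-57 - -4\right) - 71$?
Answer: $15376$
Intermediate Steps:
$Y = -124$ ($Y = \left(-57 + 4\right) - 71 = -53 - 71 = -124$)
$Y^{2} = \left(-124\right)^{2} = 15376$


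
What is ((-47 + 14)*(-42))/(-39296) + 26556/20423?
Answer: 507619149/401271104 ≈ 1.2650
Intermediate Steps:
((-47 + 14)*(-42))/(-39296) + 26556/20423 = -33*(-42)*(-1/39296) + 26556*(1/20423) = 1386*(-1/39296) + 26556/20423 = -693/19648 + 26556/20423 = 507619149/401271104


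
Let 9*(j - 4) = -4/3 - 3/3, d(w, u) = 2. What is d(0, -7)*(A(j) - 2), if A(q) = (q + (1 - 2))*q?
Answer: 12032/729 ≈ 16.505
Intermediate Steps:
j = 101/27 (j = 4 + (-4/3 - 3/3)/9 = 4 + (-4*⅓ - 3*⅓)/9 = 4 + (-4/3 - 1)/9 = 4 + (⅑)*(-7/3) = 4 - 7/27 = 101/27 ≈ 3.7407)
A(q) = q*(-1 + q) (A(q) = (q - 1)*q = (-1 + q)*q = q*(-1 + q))
d(0, -7)*(A(j) - 2) = 2*(101*(-1 + 101/27)/27 - 2) = 2*((101/27)*(74/27) - 2) = 2*(7474/729 - 2) = 2*(6016/729) = 12032/729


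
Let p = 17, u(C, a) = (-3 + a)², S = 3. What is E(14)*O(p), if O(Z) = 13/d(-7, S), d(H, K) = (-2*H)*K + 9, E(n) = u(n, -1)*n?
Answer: 2912/51 ≈ 57.098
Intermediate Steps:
E(n) = 16*n (E(n) = (-3 - 1)²*n = (-4)²*n = 16*n)
d(H, K) = 9 - 2*H*K (d(H, K) = -2*H*K + 9 = 9 - 2*H*K)
O(Z) = 13/51 (O(Z) = 13/(9 - 2*(-7)*3) = 13/(9 + 42) = 13/51)
E(14)*O(p) = (16*14)*(13/51) = 224*(13/51) = 2912/51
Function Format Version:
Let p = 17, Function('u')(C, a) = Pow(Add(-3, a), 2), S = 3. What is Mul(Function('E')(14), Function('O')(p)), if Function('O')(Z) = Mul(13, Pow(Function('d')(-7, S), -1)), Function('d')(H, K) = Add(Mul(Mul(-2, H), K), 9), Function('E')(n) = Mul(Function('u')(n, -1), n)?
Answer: Rational(2912, 51) ≈ 57.098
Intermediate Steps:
Function('E')(n) = Mul(16, n) (Function('E')(n) = Mul(Pow(Add(-3, -1), 2), n) = Mul(Pow(-4, 2), n) = Mul(16, n))
Function('d')(H, K) = Add(9, Mul(-2, H, K)) (Function('d')(H, K) = Add(Mul(-2, H, K), 9) = Add(9, Mul(-2, H, K)))
Function('O')(Z) = Rational(13, 51) (Function('O')(Z) = Mul(13, Pow(Add(9, Mul(-2, -7, 3)), -1)) = Mul(13, Pow(Add(9, 42), -1)) = Mul(13, Pow(51, -1)) = Mul(13, Rational(1, 51)) = Rational(13, 51))
Mul(Function('E')(14), Function('O')(p)) = Mul(Mul(16, 14), Rational(13, 51)) = Mul(224, Rational(13, 51)) = Rational(2912, 51)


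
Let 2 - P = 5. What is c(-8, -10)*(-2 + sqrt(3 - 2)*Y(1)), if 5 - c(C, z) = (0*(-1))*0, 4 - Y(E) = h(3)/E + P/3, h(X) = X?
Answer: 0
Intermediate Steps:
P = -3 (P = 2 - 1*5 = 2 - 5 = -3)
Y(E) = 5 - 3/E (Y(E) = 4 - (3/E - 3/3) = 4 - (3/E - 3*1/3) = 4 - (3/E - 1) = 4 - (-1 + 3/E) = 4 + (1 - 3/E) = 5 - 3/E)
c(C, z) = 5 (c(C, z) = 5 - 0*(-1)*0 = 5 - 0*0 = 5 - 1*0 = 5 + 0 = 5)
c(-8, -10)*(-2 + sqrt(3 - 2)*Y(1)) = 5*(-2 + sqrt(3 - 2)*(5 - 3/1)) = 5*(-2 + sqrt(1)*(5 - 3*1)) = 5*(-2 + 1*(5 - 3)) = 5*(-2 + 1*2) = 5*(-2 + 2) = 5*0 = 0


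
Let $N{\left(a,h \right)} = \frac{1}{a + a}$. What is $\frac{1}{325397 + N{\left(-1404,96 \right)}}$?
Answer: $\frac{2808}{913714775} \approx 3.0732 \cdot 10^{-6}$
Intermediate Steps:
$N{\left(a,h \right)} = \frac{1}{2 a}$
$\frac{1}{325397 + N{\left(-1404,96 \right)}} = \frac{1}{325397 + \frac{1}{2 \left(-1404\right)}} = \frac{1}{325397 + \frac{1}{2} \left(- \frac{1}{1404}\right)} = \frac{1}{325397 - \frac{1}{2808}} = \frac{1}{\frac{913714775}{2808}} = \frac{2808}{913714775}$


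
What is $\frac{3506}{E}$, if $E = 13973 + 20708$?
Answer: $\frac{3506}{34681} \approx 0.10109$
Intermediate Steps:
$E = 34681$
$\frac{3506}{E} = \frac{3506}{34681}$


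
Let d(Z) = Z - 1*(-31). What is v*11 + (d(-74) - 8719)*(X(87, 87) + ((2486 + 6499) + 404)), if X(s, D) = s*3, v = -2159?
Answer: -84577049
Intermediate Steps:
X(s, D) = 3*s
d(Z) = 31 + Z (d(Z) = Z + 31 = 31 + Z)
v*11 + (d(-74) - 8719)*(X(87, 87) + ((2486 + 6499) + 404)) = -2159*11 + ((31 - 74) - 8719)*(3*87 + ((2486 + 6499) + 404)) = -23749 + (-43 - 8719)*(261 + (8985 + 404)) = -23749 - 8762*(261 + 9389) = -23749 - 8762*9650 = -23749 - 84553300 = -84577049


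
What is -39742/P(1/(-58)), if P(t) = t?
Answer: 2305036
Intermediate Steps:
-39742/P(1/(-58)) = -39742/(1/(-58)) = -39742/(-1/58) = -39742*(-58) = 2305036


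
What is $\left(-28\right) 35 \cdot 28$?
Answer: $-27440$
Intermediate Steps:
$\left(-28\right) 35 \cdot 28 = \left(-980\right) 28 = -27440$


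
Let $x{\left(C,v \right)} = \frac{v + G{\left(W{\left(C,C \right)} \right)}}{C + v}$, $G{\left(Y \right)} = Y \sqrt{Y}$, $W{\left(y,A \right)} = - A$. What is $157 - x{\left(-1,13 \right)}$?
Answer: $\frac{935}{6} \approx 155.83$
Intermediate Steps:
$G{\left(Y \right)} = Y^{\frac{3}{2}}$
$x{\left(C,v \right)} = \frac{v + \left(- C\right)^{\frac{3}{2}}}{C + v}$
$157 - x{\left(-1,13 \right)} = 157 - \frac{13 + \left(\left(-1\right) \left(-1\right)\right)^{\frac{3}{2}}}{-1 + 13} = 157 - \frac{13 + 1^{\frac{3}{2}}}{12} = 157 - \frac{13 + 1}{12} = 157 - \frac{1}{12} \cdot 14 = 157 - \frac{7}{6} = \frac{935}{6}$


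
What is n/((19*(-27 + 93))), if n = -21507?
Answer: -7169/418 ≈ -17.151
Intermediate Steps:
n/((19*(-27 + 93))) = -21507*1/(19*(-27 + 93)) = -21507/(19*66) = -21507/1254 = -21507*1/1254 = -7169/418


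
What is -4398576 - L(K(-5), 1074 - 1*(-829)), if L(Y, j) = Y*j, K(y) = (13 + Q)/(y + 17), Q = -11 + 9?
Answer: -52803845/12 ≈ -4.4003e+6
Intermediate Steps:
Q = -2
K(y) = 11/(17 + y) (K(y) = (13 - 2)/(y + 17) = 11/(17 + y))
-4398576 - L(K(-5), 1074 - 1*(-829)) = -4398576 - 11/(17 - 5)*(1074 - 1*(-829)) = -4398576 - 11/12*(1074 + 829) = -4398576 - 11*(1/12)*1903 = -4398576 - 11*1903/12 = -4398576 - 1*20933/12 = -4398576 - 20933/12 = -52803845/12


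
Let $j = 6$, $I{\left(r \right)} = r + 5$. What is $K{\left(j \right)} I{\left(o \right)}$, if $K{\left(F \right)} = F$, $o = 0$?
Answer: $30$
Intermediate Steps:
$I{\left(r \right)} = 5 + r$
$K{\left(j \right)} I{\left(o \right)} = 6 \left(5 + 0\right) = 6 \cdot 5 = 30$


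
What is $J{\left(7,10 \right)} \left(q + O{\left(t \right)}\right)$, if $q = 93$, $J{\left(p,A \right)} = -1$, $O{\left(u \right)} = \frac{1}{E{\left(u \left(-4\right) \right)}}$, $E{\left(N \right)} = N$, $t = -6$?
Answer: $- \frac{2233}{24} \approx -93.042$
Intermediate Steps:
$O{\left(u \right)} = - \frac{1}{4 u}$ ($O{\left(u \right)} = \frac{1}{u \left(-4\right)} = \frac{1}{\left(-4\right) u} = - \frac{1}{4 u}$)
$J{\left(7,10 \right)} \left(q + O{\left(t \right)}\right) = - (93 - \frac{1}{4 \left(-6\right)}) = - (93 - - \frac{1}{24}) = - (93 + \frac{1}{24}) = \left(-1\right) \frac{2233}{24} = - \frac{2233}{24}$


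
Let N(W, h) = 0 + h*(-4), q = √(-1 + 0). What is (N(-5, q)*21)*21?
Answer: -1764*I ≈ -1764.0*I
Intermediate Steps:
q = I (q = √(-1) = I ≈ 1.0*I)
N(W, h) = -4*h (N(W, h) = 0 - 4*h = -4*h)
(N(-5, q)*21)*21 = (-4*I*21)*21 = -84*I*21 = -1764*I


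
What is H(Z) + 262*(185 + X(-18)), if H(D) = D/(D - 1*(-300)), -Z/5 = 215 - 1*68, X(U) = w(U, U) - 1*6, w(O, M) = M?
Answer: 1223327/29 ≈ 42184.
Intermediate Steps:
X(U) = -6 + U (X(U) = U - 1*6 = U - 6 = -6 + U)
Z = -735 (Z = -5*(215 - 1*68) = -5*(215 - 68) = -5*147 = -735)
H(D) = D/(300 + D) (H(D) = D/(D + 300) = D/(300 + D))
H(Z) + 262*(185 + X(-18)) = -735/(300 - 735) + 262*(185 + (-6 - 18)) = -735/(-435) + 262*(185 - 24) = -735*(-1/435) + 262*161 = 49/29 + 42182 = 1223327/29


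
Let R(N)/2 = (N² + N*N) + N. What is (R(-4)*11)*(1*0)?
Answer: 0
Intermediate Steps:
R(N) = 2*N + 4*N² (R(N) = 2*((N² + N*N) + N) = 2*((N² + N²) + N) = 2*(2*N² + N) = 2*(N + 2*N²) = 2*N + 4*N²)
(R(-4)*11)*(1*0) = ((2*(-4)*(1 + 2*(-4)))*11)*(1*0) = ((2*(-4)*(1 - 8))*11)*0 = ((2*(-4)*(-7))*11)*0 = (56*11)*0 = 616*0 = 0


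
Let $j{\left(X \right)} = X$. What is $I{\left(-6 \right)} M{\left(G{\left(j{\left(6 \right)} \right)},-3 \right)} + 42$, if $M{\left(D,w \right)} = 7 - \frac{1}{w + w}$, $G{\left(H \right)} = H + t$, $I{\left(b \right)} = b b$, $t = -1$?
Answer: $300$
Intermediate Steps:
$I{\left(b \right)} = b^{2}$
$G{\left(H \right)} = -1 + H$ ($G{\left(H \right)} = H - 1 = -1 + H$)
$M{\left(D,w \right)} = 7 - \frac{1}{2 w}$
$I{\left(-6 \right)} M{\left(G{\left(j{\left(6 \right)} \right)},-3 \right)} + 42 = \left(-6\right)^{2} \left(7 - \frac{1}{2 \left(-3\right)}\right) + 42 = 36 \left(7 - - \frac{1}{6}\right) + 42 = 36 \left(7 + \frac{1}{6}\right) + 42 = 36 \cdot \frac{43}{6} + 42 = 258 + 42 = 300$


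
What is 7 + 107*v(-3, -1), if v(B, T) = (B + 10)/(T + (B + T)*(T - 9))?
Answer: 1022/39 ≈ 26.205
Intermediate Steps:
v(B, T) = (10 + B)/(T + (-9 + T)*(B + T)) (v(B, T) = (10 + B)/(T + (B + T)*(-9 + T)) = (10 + B)/(T + (-9 + T)*(B + T)))
7 + 107*v(-3, -1) = 7 + 107*((10 - 3)/((-1)**2 - 9*(-3) - 8*(-1) - 3*(-1))) = 7 + 107*(7/(1 + 27 + 8 + 3)) = 7 + 107*(7/39) = 7 + 749/39 = 1022/39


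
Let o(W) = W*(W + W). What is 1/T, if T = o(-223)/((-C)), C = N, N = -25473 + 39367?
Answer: -6947/49729 ≈ -0.13970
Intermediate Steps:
N = 13894
o(W) = 2*W² (o(W) = W*(2*W) = 2*W²)
C = 13894
T = -49729/6947 (T = (2*(-223)²)/((-1*13894)) = (2*49729)/(-13894) = 99458*(-1/13894) = -49729/6947 ≈ -7.1583)
1/T = 1/(-49729/6947) = -6947/49729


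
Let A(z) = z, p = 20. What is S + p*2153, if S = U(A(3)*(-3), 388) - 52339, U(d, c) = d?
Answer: -9288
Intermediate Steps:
S = -52348 (S = 3*(-3) - 52339 = -9 - 52339 = -52348)
S + p*2153 = -52348 + 20*2153 = -52348 + 43060 = -9288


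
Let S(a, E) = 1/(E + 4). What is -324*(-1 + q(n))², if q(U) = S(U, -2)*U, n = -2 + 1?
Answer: -729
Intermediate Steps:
n = -1
S(a, E) = 1/(4 + E)
q(U) = U/2 (q(U) = U/(4 - 2) = U/2)
-324*(-1 + q(n))² = -324*(-1 + (½)*(-1))² = -324*(-1 - ½)² = -324*(-3/2)² = -324*9/4 = -729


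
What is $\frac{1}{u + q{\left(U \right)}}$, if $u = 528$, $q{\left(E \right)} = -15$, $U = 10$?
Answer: $\frac{1}{513} \approx 0.0019493$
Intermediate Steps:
$\frac{1}{u + q{\left(U \right)}} = \frac{1}{528 - 15} = \frac{1}{513}$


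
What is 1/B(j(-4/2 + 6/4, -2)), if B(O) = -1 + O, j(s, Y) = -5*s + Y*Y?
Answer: 2/11 ≈ 0.18182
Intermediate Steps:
j(s, Y) = Y² - 5*s (j(s, Y) = -5*s + Y² = Y² - 5*s)
1/B(j(-4/2 + 6/4, -2)) = 1/(-1 + ((-2)² - 5*(-4/2 + 6/4))) = 1/(-1 + (4 - 5*(-4*½ + 6*(¼)))) = 1/(-1 + (4 - 5*(-2 + 3/2))) = 1/(-1 + (4 - 5*(-½))) = 1/(-1 + (4 + 5/2)) = 1/(-1 + 13/2) = 1/(11/2) = 2/11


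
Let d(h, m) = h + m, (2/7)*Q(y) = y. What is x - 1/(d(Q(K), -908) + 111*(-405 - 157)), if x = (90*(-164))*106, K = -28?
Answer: -99174329279/63388 ≈ -1.5646e+6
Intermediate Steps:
Q(y) = 7*y/2
x = -1564560 (x = -14760*106 = -1564560)
x - 1/(d(Q(K), -908) + 111*(-405 - 157)) = -1564560 - 1/(((7/2)*(-28) - 908) + 111*(-405 - 157)) = -1564560 - 1/((-98 - 908) + 111*(-562)) = -1564560 - 1/(-1006 - 62382) = -1564560 - 1/(-63388) = -1564560 - 1*(-1/63388) = -1564560 + 1/63388 = -99174329279/63388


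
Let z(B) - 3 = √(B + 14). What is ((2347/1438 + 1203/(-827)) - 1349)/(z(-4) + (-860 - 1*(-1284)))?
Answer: -684931407713/216818495094 + 1604054819*√10/216818495094 ≈ -3.1356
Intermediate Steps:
z(B) = 3 + √(14 + B) (z(B) = 3 + √(B + 14) = 3 + √(14 + B))
((2347/1438 + 1203/(-827)) - 1349)/(z(-4) + (-860 - 1*(-1284))) = ((2347/1438 + 1203/(-827)) - 1349)/((3 + √(14 - 4)) + (-860 - 1*(-1284))) = ((2347*(1/1438) + 1203*(-1/827)) - 1349)/((3 + √10) + (-860 + 1284)) = ((2347/1438 - 1203/827) - 1349)/((3 + √10) + 424) = (211055/1189226 - 1349)/(427 + √10) = -1604054819/(1189226*(427 + √10))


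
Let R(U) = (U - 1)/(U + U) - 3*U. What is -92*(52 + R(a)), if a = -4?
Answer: -11891/2 ≈ -5945.5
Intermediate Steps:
R(U) = -3*U + (-1 + U)/(2*U) (R(U) = (-1 + U)/((2*U)) - 3*U = (-1 + U)*(1/(2*U)) - 3*U = (-1 + U)/(2*U) - 3*U = -3*U + (-1 + U)/(2*U))
-92*(52 + R(a)) = -92*(52 + (½)*(-1 - 4 - 6*(-4)²)/(-4)) = -92*(52 + (½)*(-¼)*(-1 - 4 - 6*16)) = -92*(52 + (½)*(-¼)*(-1 - 4 - 96)) = -92*(52 + (½)*(-¼)*(-101)) = -92*(52 + 101/8) = -92*517/8 = -11891/2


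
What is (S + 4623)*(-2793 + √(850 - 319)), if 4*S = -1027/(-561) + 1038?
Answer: -10201299367/748 + 10957357*√59/748 ≈ -1.3526e+7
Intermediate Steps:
S = 583345/2244 (S = (-1027/(-561) + 1038)/4 = (-1027*(-1/561) + 1038)/4 = (1027/561 + 1038)/4 = (¼)*(583345/561) = 583345/2244 ≈ 259.96)
(S + 4623)*(-2793 + √(850 - 319)) = (583345/2244 + 4623)*(-2793 + √(850 - 319)) = 10957357*(-2793 + √531)/2244 = 10957357*(-2793 + 3*√59)/2244 = -10201299367/748 + 10957357*√59/748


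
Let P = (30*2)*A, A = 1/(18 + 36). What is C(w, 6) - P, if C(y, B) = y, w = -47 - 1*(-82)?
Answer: 305/9 ≈ 33.889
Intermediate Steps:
w = 35 (w = -47 + 82 = 35)
A = 1/54 ≈ 0.018519
P = 10/9 (P = (30*2)*(1/54) = 60*(1/54) = 10/9 ≈ 1.1111)
C(w, 6) - P = 35 - 1*10/9 = 35 - 10/9 = 305/9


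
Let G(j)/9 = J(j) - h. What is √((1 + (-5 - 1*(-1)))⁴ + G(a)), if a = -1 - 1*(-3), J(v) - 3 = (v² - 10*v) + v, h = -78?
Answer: 6*√19 ≈ 26.153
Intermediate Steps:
J(v) = 3 + v² - 9*v (J(v) = 3 + ((v² - 10*v) + v) = 3 + (v² - 9*v) = 3 + v² - 9*v)
a = 2 (a = -1 + 3 = 2)
G(j) = 729 - 81*j + 9*j² (G(j) = 9*((3 + j² - 9*j) - 1*(-78)) = 9*((3 + j² - 9*j) + 78) = 9*(81 + j² - 9*j) = 729 - 81*j + 9*j²)
√((1 + (-5 - 1*(-1)))⁴ + G(a)) = √((1 + (-5 - 1*(-1)))⁴ + (729 - 81*2 + 9*2²)) = √((1 + (-5 + 1))⁴ + (729 - 162 + 9*4)) = √((1 - 4)⁴ + (729 - 162 + 36)) = √((-3)⁴ + 603) = √(81 + 603) = √684 = 6*√19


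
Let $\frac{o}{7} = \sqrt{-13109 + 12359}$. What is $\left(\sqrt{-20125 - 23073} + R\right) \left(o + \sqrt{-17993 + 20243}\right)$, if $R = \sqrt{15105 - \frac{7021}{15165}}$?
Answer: $\frac{\left(3 \sqrt{10} + 7 i \sqrt{30}\right) \left(4 \sqrt{24122913265} + 5055 i \sqrt{43198}\right)}{1011} \approx -34014.0 + 33419.0 i$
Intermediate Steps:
$o = 35 i \sqrt{30}$ ($o = 7 \sqrt{-13109 + 12359} = 7 \sqrt{-750} = 7 \cdot 5 i \sqrt{30} = 35 i \sqrt{30} \approx 191.7 i$)
$R = \frac{4 \sqrt{24122913265}}{5055}$ ($R = \sqrt{15105 - \frac{7021}{15165}} = \sqrt{\frac{229060304}{15165}} = \frac{4 \sqrt{24122913265}}{5055} \approx 122.9$)
$\left(\sqrt{-20125 - 23073} + R\right) \left(o + \sqrt{-17993 + 20243}\right) = \left(\sqrt{-20125 - 23073} + \frac{4 \sqrt{24122913265}}{5055}\right) \left(35 i \sqrt{30} + \sqrt{-17993 + 20243}\right) = \left(\sqrt{-43198} + \frac{4 \sqrt{24122913265}}{5055}\right) \left(35 i \sqrt{30} + \sqrt{2250}\right) = \left(i \sqrt{43198} + \frac{4 \sqrt{24122913265}}{5055}\right) \left(35 i \sqrt{30} + 15 \sqrt{10}\right) = \left(\frac{4 \sqrt{24122913265}}{5055} + i \sqrt{43198}\right) \left(15 \sqrt{10} + 35 i \sqrt{30}\right) = \left(15 \sqrt{10} + 35 i \sqrt{30}\right) \left(\frac{4 \sqrt{24122913265}}{5055} + i \sqrt{43198}\right)$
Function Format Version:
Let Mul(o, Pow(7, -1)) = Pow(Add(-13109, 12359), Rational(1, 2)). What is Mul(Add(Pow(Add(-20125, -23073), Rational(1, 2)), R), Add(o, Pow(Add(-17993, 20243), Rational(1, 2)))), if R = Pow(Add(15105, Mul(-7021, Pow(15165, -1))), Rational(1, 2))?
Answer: Mul(Rational(1, 1011), Add(Mul(3, Pow(10, Rational(1, 2))), Mul(7, I, Pow(30, Rational(1, 2)))), Add(Mul(4, Pow(24122913265, Rational(1, 2))), Mul(5055, I, Pow(43198, Rational(1, 2))))) ≈ Add(-34014., Mul(33419., I))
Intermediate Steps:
o = Mul(35, I, Pow(30, Rational(1, 2))) (o = Mul(7, Pow(Add(-13109, 12359), Rational(1, 2))) = Mul(7, Pow(-750, Rational(1, 2))) = Mul(7, Mul(5, I, Pow(30, Rational(1, 2)))) = Mul(35, I, Pow(30, Rational(1, 2))) ≈ Mul(191.70, I))
R = Mul(Rational(4, 5055), Pow(24122913265, Rational(1, 2))) (R = Pow(Add(15105, Mul(-7021, Rational(1, 15165))), Rational(1, 2)) = Pow(Add(15105, Rational(-7021, 15165)), Rational(1, 2)) = Pow(Rational(229060304, 15165), Rational(1, 2)) = Mul(Rational(4, 5055), Pow(24122913265, Rational(1, 2))) ≈ 122.90)
Mul(Add(Pow(Add(-20125, -23073), Rational(1, 2)), R), Add(o, Pow(Add(-17993, 20243), Rational(1, 2)))) = Mul(Add(Pow(Add(-20125, -23073), Rational(1, 2)), Mul(Rational(4, 5055), Pow(24122913265, Rational(1, 2)))), Add(Mul(35, I, Pow(30, Rational(1, 2))), Pow(Add(-17993, 20243), Rational(1, 2)))) = Mul(Add(Pow(-43198, Rational(1, 2)), Mul(Rational(4, 5055), Pow(24122913265, Rational(1, 2)))), Add(Mul(35, I, Pow(30, Rational(1, 2))), Pow(2250, Rational(1, 2)))) = Mul(Add(Mul(I, Pow(43198, Rational(1, 2))), Mul(Rational(4, 5055), Pow(24122913265, Rational(1, 2)))), Add(Mul(35, I, Pow(30, Rational(1, 2))), Mul(15, Pow(10, Rational(1, 2))))) = Mul(Add(Mul(Rational(4, 5055), Pow(24122913265, Rational(1, 2))), Mul(I, Pow(43198, Rational(1, 2)))), Add(Mul(15, Pow(10, Rational(1, 2))), Mul(35, I, Pow(30, Rational(1, 2))))) = Mul(Add(Mul(15, Pow(10, Rational(1, 2))), Mul(35, I, Pow(30, Rational(1, 2)))), Add(Mul(Rational(4, 5055), Pow(24122913265, Rational(1, 2))), Mul(I, Pow(43198, Rational(1, 2)))))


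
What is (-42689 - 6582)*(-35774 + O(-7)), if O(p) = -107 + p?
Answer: 1768237648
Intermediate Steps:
(-42689 - 6582)*(-35774 + O(-7)) = (-42689 - 6582)*(-35774 + (-107 - 7)) = -49271*(-35774 - 114) = -49271*(-35888) = 1768237648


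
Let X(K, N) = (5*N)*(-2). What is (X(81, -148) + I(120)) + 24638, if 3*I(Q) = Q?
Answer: 26158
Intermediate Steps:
I(Q) = Q/3
X(K, N) = -10*N
(X(81, -148) + I(120)) + 24638 = (-10*(-148) + (⅓)*120) + 24638 = (1480 + 40) + 24638 = 1520 + 24638 = 26158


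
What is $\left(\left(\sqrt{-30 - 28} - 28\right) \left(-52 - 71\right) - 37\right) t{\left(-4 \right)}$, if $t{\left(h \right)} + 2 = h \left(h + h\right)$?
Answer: $102210 - 3690 i \sqrt{58} \approx 1.0221 \cdot 10^{5} - 28102.0 i$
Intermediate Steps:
$t{\left(h \right)} = -2 + 2 h^{2}$ ($t{\left(h \right)} = -2 + h \left(h + h\right) = -2 + h 2 h = -2 + 2 h^{2}$)
$\left(\left(\sqrt{-30 - 28} - 28\right) \left(-52 - 71\right) - 37\right) t{\left(-4 \right)} = \left(\left(\sqrt{-30 - 28} - 28\right) \left(-52 - 71\right) - 37\right) \left(-2 + 2 \left(-4\right)^{2}\right) = \left(\left(\sqrt{-58} - 28\right) \left(-123\right) - 37\right) \left(-2 + 2 \cdot 16\right) = \left(\left(i \sqrt{58} - 28\right) \left(-123\right) - 37\right) \left(-2 + 32\right) = \left(\left(-28 + i \sqrt{58}\right) \left(-123\right) - 37\right) 30 = \left(\left(3444 - 123 i \sqrt{58}\right) - 37\right) 30 = \left(3407 - 123 i \sqrt{58}\right) 30 = 102210 - 3690 i \sqrt{58}$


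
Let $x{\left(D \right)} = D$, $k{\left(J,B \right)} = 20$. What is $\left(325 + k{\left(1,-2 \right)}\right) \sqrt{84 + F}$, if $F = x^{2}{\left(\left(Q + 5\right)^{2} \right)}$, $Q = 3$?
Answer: $690 \sqrt{1045} \approx 22305.0$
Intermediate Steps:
$F = 4096$ ($F = \left(\left(3 + 5\right)^{2}\right)^{2} = \left(8^{2}\right)^{2} = 64^{2} = 4096$)
$\left(325 + k{\left(1,-2 \right)}\right) \sqrt{84 + F} = \left(325 + 20\right) \sqrt{84 + 4096} = 345 \sqrt{4180} = 345 \cdot 2 \sqrt{1045} = 690 \sqrt{1045}$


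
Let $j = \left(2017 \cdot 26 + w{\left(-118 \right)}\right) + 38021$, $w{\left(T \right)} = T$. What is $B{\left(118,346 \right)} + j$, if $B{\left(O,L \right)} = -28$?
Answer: $90317$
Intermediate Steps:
$j = 90345$ ($j = \left(2017 \cdot 26 - 118\right) + 38021 = \left(52442 - 118\right) + 38021 = 52324 + 38021 = 90345$)
$B{\left(118,346 \right)} + j = -28 + 90345 = 90317$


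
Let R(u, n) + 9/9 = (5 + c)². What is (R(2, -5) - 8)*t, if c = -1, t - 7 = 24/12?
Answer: 63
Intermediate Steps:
t = 9 (t = 7 + 24/12 = 7 + 24*(1/12) = 7 + 2 = 9)
R(u, n) = 15 (R(u, n) = -1 + (5 - 1)² = -1 + 4² = -1 + 16 = 15)
(R(2, -5) - 8)*t = (15 - 8)*9 = 7*9 = 63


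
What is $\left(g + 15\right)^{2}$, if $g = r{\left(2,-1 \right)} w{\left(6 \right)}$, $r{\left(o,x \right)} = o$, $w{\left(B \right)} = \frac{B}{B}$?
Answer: $289$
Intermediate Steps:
$w{\left(B \right)} = 1$
$g = 2$ ($g = 2 \cdot 1 = 2$)
$\left(g + 15\right)^{2} = \left(2 + 15\right)^{2} = 17^{2} = 289$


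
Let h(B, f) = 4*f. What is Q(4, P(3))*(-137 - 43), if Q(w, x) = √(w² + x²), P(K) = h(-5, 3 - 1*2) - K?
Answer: -180*√17 ≈ -742.16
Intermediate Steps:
P(K) = 4 - K (P(K) = 4*(3 - 1*2) - K = 4*(3 - 2) - K = 4*1 - K = 4 - K)
Q(4, P(3))*(-137 - 43) = √(4² + (4 - 1*3)²)*(-137 - 43) = √(16 + (4 - 3)²)*(-180) = √(16 + 1²)*(-180) = √(16 + 1)*(-180) = √17*(-180) = -180*√17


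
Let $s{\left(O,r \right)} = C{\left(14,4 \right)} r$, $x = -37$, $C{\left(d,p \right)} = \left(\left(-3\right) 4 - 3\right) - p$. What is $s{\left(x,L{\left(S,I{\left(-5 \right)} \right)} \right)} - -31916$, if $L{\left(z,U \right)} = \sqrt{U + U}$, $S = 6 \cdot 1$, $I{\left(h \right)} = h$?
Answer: $31916 - 19 i \sqrt{10} \approx 31916.0 - 60.083 i$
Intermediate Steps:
$C{\left(d,p \right)} = -15 - p$ ($C{\left(d,p \right)} = \left(-12 - 3\right) - p = -15 - p$)
$S = 6$
$L{\left(z,U \right)} = \sqrt{2} \sqrt{U}$ ($L{\left(z,U \right)} = \sqrt{2 U} = \sqrt{2} \sqrt{U}$)
$s{\left(O,r \right)} = - 19 r$ ($s{\left(O,r \right)} = \left(-15 - 4\right) r = - 19 r$)
$s{\left(x,L{\left(S,I{\left(-5 \right)} \right)} \right)} - -31916 = - 19 \sqrt{2} \sqrt{-5} - -31916 = - 19 \sqrt{2} i \sqrt{5} + 31916 = - 19 i \sqrt{10} + 31916 = 31916 - 19 i \sqrt{10}$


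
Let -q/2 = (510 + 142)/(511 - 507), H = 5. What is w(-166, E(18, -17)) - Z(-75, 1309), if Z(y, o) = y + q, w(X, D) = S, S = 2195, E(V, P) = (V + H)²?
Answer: 2596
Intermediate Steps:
E(V, P) = (5 + V)² (E(V, P) = (V + 5)² = (5 + V)²)
w(X, D) = 2195
q = -326 (q = -2*(510 + 142)/(511 - 507) = -1304/4 = -2*163 = -326)
Z(y, o) = -326 + y (Z(y, o) = y - 326 = -326 + y)
w(-166, E(18, -17)) - Z(-75, 1309) = 2195 - (-326 - 75) = 2195 - 1*(-401) = 2195 + 401 = 2596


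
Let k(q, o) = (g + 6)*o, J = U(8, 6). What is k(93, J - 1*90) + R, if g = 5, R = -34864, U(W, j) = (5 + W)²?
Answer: -33995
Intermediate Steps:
J = 169 (J = (5 + 8)² = 13² = 169)
k(q, o) = 11*o (k(q, o) = (5 + 6)*o = 11*o)
k(93, J - 1*90) + R = 11*(169 - 1*90) - 34864 = 11*(169 - 90) - 34864 = 11*79 - 34864 = 869 - 34864 = -33995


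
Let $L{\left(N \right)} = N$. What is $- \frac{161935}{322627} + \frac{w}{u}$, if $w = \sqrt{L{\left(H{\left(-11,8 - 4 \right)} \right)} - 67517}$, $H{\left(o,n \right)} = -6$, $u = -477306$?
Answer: $- \frac{161935}{322627} - \frac{i \sqrt{67523}}{477306} \approx -0.50193 - 0.00054441 i$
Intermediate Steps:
$w = i \sqrt{67523}$ ($w = \sqrt{-6 - 67517} = \sqrt{-67523} = i \sqrt{67523} \approx 259.85 i$)
$- \frac{161935}{322627} + \frac{w}{u} = - \frac{161935}{322627} + \frac{i \sqrt{67523}}{-477306} = \left(-161935\right) \frac{1}{322627} + i \sqrt{67523} \left(- \frac{1}{477306}\right) = - \frac{161935}{322627} - \frac{i \sqrt{67523}}{477306}$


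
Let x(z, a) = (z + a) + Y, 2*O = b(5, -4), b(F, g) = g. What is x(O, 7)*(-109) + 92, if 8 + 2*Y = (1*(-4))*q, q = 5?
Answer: 1073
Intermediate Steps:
O = -2 (O = (½)*(-4) = -2)
Y = -14 (Y = -4 + ((1*(-4))*5)/2 = -4 + (-4*5)/2 = -4 + (½)*(-20) = -4 - 10 = -14)
x(z, a) = -14 + a + z (x(z, a) = (z + a) - 14 = (a + z) - 14 = -14 + a + z)
x(O, 7)*(-109) + 92 = (-14 + 7 - 2)*(-109) + 92 = -9*(-109) + 92 = 981 + 92 = 1073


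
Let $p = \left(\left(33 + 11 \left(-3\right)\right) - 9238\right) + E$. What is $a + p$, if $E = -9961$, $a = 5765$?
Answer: $-13434$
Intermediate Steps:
$p = -19199$ ($p = \left(\left(33 + 11 \left(-3\right)\right) - 9238\right) - 9961 = \left(\left(33 - 33\right) - 9238\right) - 9961 = \left(0 - 9238\right) - 9961 = -9238 - 9961 = -19199$)
$a + p = 5765 - 19199 = -13434$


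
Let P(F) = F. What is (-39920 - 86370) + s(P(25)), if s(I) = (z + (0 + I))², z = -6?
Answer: -125929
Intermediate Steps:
s(I) = (-6 + I)² (s(I) = (-6 + (0 + I))² = (-6 + I)²)
(-39920 - 86370) + s(P(25)) = (-39920 - 86370) + (-6 + 25)² = -126290 + 19² = -126290 + 361 = -125929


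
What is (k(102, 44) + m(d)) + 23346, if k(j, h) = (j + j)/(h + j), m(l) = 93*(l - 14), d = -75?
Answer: 1100139/73 ≈ 15070.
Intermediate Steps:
m(l) = -1302 + 93*l (m(l) = 93*(-14 + l) = -1302 + 93*l)
k(j, h) = 2*j/(h + j) (k(j, h) = (2*j)/(h + j) = 2*j/(h + j))
(k(102, 44) + m(d)) + 23346 = (2*102/(44 + 102) + (-1302 + 93*(-75))) + 23346 = (2*102/146 + (-1302 - 6975)) + 23346 = (2*102*(1/146) - 8277) + 23346 = (102/73 - 8277) + 23346 = -604119/73 + 23346 = 1100139/73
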